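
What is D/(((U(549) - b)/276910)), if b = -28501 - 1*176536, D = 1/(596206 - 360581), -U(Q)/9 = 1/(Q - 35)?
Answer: 28466348/4966457049125 ≈ 5.7317e-6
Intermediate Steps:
U(Q) = -9/(-35 + Q) (U(Q) = -9/(Q - 35) = -9/(-35 + Q))
D = 1/235625 ≈ 4.2440e-6
b = -205037 (b = -28501 - 176536 = -205037)
D/(((U(549) - b)/276910)) = 1/(235625*(((-9/(-35 + 549) - 1*(-205037))/276910))) = 1/(235625*(((-9/514 + 205037)*(1/276910)))) = 1/(235625*(((105389009/514)*(1/276910)))) = 1/(235625*(105389009/142331740)) = (1/235625)*(142331740/105389009) = 28466348/4966457049125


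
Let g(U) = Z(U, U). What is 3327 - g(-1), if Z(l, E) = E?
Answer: 3328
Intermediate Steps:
g(U) = U
3327 - g(-1) = 3327 - 1*(-1) = 3327 + 1 = 3328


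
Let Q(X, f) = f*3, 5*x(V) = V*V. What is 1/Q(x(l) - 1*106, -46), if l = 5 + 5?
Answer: -1/138 ≈ -0.0072464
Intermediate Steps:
l = 10
x(V) = V²/5 (x(V) = (V*V)/5 = V²/5)
Q(X, f) = 3*f
1/Q(x(l) - 1*106, -46) = 1/(3*(-46)) = 1/(-138) = -1/138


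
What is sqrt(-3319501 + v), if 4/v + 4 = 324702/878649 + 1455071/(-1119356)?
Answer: 3*I*sqrt(963639095350960123985240470957)/1616374555781 ≈ 1821.9*I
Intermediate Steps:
v = -1311361373392/1616374555781 (v = 4/(-4 + (324702/878649 + 1455071/(-1119356))) = 4/(-4 + (324702*(1/878649) + 1455071*(-1/1119356))) = 4/(-4 + (108234/292883 - 1455071/1119356)) = 4/(-4 - 305013182389/327840343348) = 4/(-1616374555781/327840343348) = 4*(-327840343348/1616374555781) = -1311361373392/1616374555781 ≈ -0.81130)
sqrt(-3319501 + v) = sqrt(-3319501 - 1311361373392/1616374555781) = sqrt(-5365558265650958673/1616374555781) = 3*I*sqrt(963639095350960123985240470957)/1616374555781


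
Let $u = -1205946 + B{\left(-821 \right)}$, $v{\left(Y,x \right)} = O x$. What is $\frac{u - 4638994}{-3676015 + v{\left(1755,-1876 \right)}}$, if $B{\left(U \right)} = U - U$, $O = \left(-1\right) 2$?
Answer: $\frac{5844940}{3672263} \approx 1.5916$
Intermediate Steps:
$O = -2$
$v{\left(Y,x \right)} = - 2 x$
$B{\left(U \right)} = 0$
$u = -1205946$ ($u = -1205946 + 0 = -1205946$)
$\frac{u - 4638994}{-3676015 + v{\left(1755,-1876 \right)}} = \frac{-1205946 - 4638994}{-3676015 - -3752} = - \frac{5844940}{-3676015 + 3752} = - \frac{5844940}{-3672263} = \left(-5844940\right) \left(- \frac{1}{3672263}\right) = \frac{5844940}{3672263}$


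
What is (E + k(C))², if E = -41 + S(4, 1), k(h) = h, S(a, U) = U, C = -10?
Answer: 2500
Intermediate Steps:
E = -40 (E = -41 + 1 = -40)
(E + k(C))² = (-40 - 10)² = (-50)² = 2500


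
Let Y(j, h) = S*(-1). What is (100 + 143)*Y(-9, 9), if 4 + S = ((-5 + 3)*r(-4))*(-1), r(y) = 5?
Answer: -1458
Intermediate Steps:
S = 6 (S = -4 + ((-5 + 3)*5)*(-1) = -4 - 2*5*(-1) = -4 - 10*(-1) = -4 + 10 = 6)
Y(j, h) = -6 (Y(j, h) = 6*(-1) = -6)
(100 + 143)*Y(-9, 9) = (100 + 143)*(-6) = 243*(-6) = -1458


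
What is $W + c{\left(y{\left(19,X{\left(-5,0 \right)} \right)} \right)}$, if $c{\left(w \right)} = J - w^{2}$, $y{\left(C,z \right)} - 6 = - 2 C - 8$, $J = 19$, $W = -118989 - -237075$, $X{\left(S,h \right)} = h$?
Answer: $116505$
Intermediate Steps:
$W = 118086$ ($W = -118989 + 237075 = 118086$)
$y{\left(C,z \right)} = -2 - 2 C$ ($y{\left(C,z \right)} = 6 - \left(8 + 2 C\right) = -2 - 2 C$)
$c{\left(w \right)} = 19 - w^{2}$
$W + c{\left(y{\left(19,X{\left(-5,0 \right)} \right)} \right)} = 118086 + \left(19 - \left(-2 - 38\right)^{2}\right) = 118086 + \left(19 - \left(-40\right)^{2}\right) = 118086 + \left(19 - 1600\right) = 118086 - 1581 = 116505$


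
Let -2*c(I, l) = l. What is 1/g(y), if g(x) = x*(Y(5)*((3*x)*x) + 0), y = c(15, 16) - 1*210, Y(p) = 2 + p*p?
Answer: -1/839178792 ≈ -1.1916e-9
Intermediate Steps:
c(I, l) = -l/2
Y(p) = 2 + p²
y = -218 (y = -½*16 - 1*210 = -8 - 210 = -218)
g(x) = 81*x³ (g(x) = x*((2 + 5²)*((3*x)*x) + 0) = x*((2 + 25)*(3*x²) + 0) = x*(27*(3*x²) + 0) = x*(81*x² + 0) = x*(81*x²) = 81*x³)
1/g(y) = 1/(81*(-218)³) = 1/(81*(-10360232)) = 1/(-839178792) = -1/839178792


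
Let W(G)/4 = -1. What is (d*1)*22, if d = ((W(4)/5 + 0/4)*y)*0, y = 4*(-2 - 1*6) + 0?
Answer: 0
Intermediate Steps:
W(G) = -4 (W(G) = 4*(-1) = -4)
y = -32 (y = 4*(-2 - 6) + 0 = 4*(-8) + 0 = -32 + 0 = -32)
d = 0 (d = ((-4/5 + 0/4)*(-32))*0 = ((-4*⅕ + 0*(¼))*(-32))*0 = ((-⅘ + 0)*(-32))*0 = -⅘*(-32)*0 = (128/5)*0 = 0)
(d*1)*22 = (0*1)*22 = 0*22 = 0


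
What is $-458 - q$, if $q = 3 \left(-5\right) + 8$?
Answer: $-451$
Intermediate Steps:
$q = -7$ ($q = -15 + 8 = -7$)
$-458 - q = -458 - -7 = -458 + 7 = -451$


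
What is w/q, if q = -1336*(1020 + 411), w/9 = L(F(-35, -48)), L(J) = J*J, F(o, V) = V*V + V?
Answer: -212064/8851 ≈ -23.959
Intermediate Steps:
F(o, V) = V + V² (F(o, V) = V² + V = V + V²)
L(J) = J²
w = 45805824 (w = 9*(-48*(1 - 48))² = 9*(-48*(-47))² = 9*2256² = 9*5089536 = 45805824)
q = -1911816 (q = -1336*1431 = -1911816)
w/q = 45805824/(-1911816) = 45805824*(-1/1911816) = -212064/8851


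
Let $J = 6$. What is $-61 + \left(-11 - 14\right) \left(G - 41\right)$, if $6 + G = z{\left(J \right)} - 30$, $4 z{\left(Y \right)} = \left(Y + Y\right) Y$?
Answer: $1414$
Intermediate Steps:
$z{\left(Y \right)} = \frac{Y^{2}}{2}$ ($z{\left(Y \right)} = \frac{\left(Y + Y\right) Y}{4} = \frac{2 Y Y}{4} = \frac{2 Y^{2}}{4} = \frac{Y^{2}}{2}$)
$G = -18$ ($G = -6 + \left(\frac{6^{2}}{2} - 30\right) = -6 + \left(\frac{1}{2} \cdot 36 - 30\right) = -6 + \left(18 - 30\right) = -6 - 12 = -18$)
$-61 + \left(-11 - 14\right) \left(G - 41\right) = -61 + \left(-11 - 14\right) \left(-18 - 41\right) = -61 + \left(-11 - 14\right) \left(-59\right) = -61 - -1475 = -61 + 1475 = 1414$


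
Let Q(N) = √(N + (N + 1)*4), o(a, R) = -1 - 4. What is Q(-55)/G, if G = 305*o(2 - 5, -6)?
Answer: -I*√271/1525 ≈ -0.010795*I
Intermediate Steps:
o(a, R) = -5
Q(N) = √(4 + 5*N) (Q(N) = √(N + (1 + N)*4) = √(N + (4 + 4*N)) = √(4 + 5*N))
G = -1525 (G = 305*(-5) = -1525)
Q(-55)/G = √(4 + 5*(-55))/(-1525) = √(4 - 275)*(-1/1525) = √(-271)*(-1/1525) = (I*√271)*(-1/1525) = -I*√271/1525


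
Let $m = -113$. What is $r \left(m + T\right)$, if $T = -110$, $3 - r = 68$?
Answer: $14495$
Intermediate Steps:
$r = -65$ ($r = 3 - 68 = -65$)
$r \left(m + T\right) = - 65 \left(-113 - 110\right) = \left(-65\right) \left(-223\right) = 14495$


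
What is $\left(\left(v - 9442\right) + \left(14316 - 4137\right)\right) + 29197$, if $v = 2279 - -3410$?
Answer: $35623$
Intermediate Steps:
$v = 5689$ ($v = 2279 + 3410 = 5689$)
$\left(\left(v - 9442\right) + \left(14316 - 4137\right)\right) + 29197 = \left(\left(5689 - 9442\right) + \left(14316 - 4137\right)\right) + 29197 = \left(-3753 + 10179\right) + 29197 = 6426 + 29197 = 35623$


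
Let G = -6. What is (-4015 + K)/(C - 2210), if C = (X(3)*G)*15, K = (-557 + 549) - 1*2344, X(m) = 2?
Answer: 6367/2390 ≈ 2.6640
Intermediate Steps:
K = -2352 (K = -8 - 2344 = -2352)
C = -180 (C = (2*(-6))*15 = -12*15 = -180)
(-4015 + K)/(C - 2210) = (-4015 - 2352)/(-180 - 2210) = -6367/(-2390) = -6367*(-1/2390) = 6367/2390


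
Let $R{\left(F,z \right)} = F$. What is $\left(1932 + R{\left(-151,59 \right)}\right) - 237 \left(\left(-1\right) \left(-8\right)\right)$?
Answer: $-115$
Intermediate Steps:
$\left(1932 + R{\left(-151,59 \right)}\right) - 237 \left(\left(-1\right) \left(-8\right)\right) = \left(1932 - 151\right) - 237 \left(\left(-1\right) \left(-8\right)\right) = 1781 - 1896 = -115$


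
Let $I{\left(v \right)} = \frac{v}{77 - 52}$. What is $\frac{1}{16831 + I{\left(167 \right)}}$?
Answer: $\frac{25}{420942} \approx 5.9391 \cdot 10^{-5}$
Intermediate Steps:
$I{\left(v \right)} = \frac{v}{25}$
$\frac{1}{16831 + I{\left(167 \right)}} = \frac{1}{16831 + \frac{1}{25} \cdot 167} = \frac{1}{16831 + \frac{167}{25}} = \frac{1}{\frac{420942}{25}} = \frac{25}{420942}$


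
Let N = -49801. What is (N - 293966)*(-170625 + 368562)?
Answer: -68044208679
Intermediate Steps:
(N - 293966)*(-170625 + 368562) = (-49801 - 293966)*(-170625 + 368562) = -343767*197937 = -68044208679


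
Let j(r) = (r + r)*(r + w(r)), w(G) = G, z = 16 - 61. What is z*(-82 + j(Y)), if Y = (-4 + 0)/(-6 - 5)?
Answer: 443610/121 ≈ 3666.2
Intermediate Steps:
Y = 4/11 (Y = -4/(-11) = -4*(-1/11) = 4/11 ≈ 0.36364)
z = -45
j(r) = 4*r**2 (j(r) = (r + r)*(r + r) = (2*r)*(2*r) = 4*r**2)
z*(-82 + j(Y)) = -45*(-82 + 4*(4/11)**2) = -45*(-82 + 4*(16/121)) = -45*(-82 + 64/121) = -45*(-9858/121) = 443610/121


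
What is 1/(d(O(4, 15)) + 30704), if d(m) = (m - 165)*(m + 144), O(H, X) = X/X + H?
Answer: 1/6864 ≈ 0.00014569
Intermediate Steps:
O(H, X) = 1 + H
d(m) = (-165 + m)*(144 + m)
1/(d(O(4, 15)) + 30704) = 1/((-23760 + (1 + 4)² - 21*(1 + 4)) + 30704) = 1/((-23760 + 5² - 21*5) + 30704) = 1/((-23760 + 25 - 105) + 30704) = 1/(-23840 + 30704) = 1/6864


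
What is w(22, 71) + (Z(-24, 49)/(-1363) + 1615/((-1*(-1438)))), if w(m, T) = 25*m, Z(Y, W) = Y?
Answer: 1080232457/1959994 ≈ 551.14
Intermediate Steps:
w(22, 71) + (Z(-24, 49)/(-1363) + 1615/((-1*(-1438)))) = 25*22 + (-24/(-1363) + 1615/((-1*(-1438)))) = 550 + (-24*(-1/1363) + 1615/1438) = 550 + (24/1363 + 1615*(1/1438)) = 550 + (24/1363 + 1615/1438) = 550 + 2235757/1959994 = 1080232457/1959994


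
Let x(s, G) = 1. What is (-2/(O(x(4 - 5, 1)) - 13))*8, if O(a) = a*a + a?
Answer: 16/11 ≈ 1.4545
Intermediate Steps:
O(a) = a + a**2 (O(a) = a**2 + a = a + a**2)
(-2/(O(x(4 - 5, 1)) - 13))*8 = (-2/(1*(1 + 1) - 13))*8 = (-2/(1*2 - 13))*8 = (-2/(2 - 13))*8 = (-2/(-11))*8 = -1/11*(-2)*8 = (2/11)*8 = 16/11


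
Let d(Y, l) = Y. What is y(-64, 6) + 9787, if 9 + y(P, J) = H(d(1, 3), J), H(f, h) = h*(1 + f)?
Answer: 9790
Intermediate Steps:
y(P, J) = -9 + 2*J (y(P, J) = -9 + J*(1 + 1) = -9 + J*2 = -9 + 2*J)
y(-64, 6) + 9787 = (-9 + 2*6) + 9787 = (-9 + 12) + 9787 = 3 + 9787 = 9790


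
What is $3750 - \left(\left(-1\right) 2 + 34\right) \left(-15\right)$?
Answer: $4230$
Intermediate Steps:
$3750 - \left(\left(-1\right) 2 + 34\right) \left(-15\right) = 3750 - \left(-2 + 34\right) \left(-15\right) = 3750 - 32 \left(-15\right) = 3750 - -480 = 3750 + 480 = 4230$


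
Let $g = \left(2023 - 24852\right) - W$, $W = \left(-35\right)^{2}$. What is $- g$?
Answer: $24054$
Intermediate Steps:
$W = 1225$
$g = -24054$ ($g = \left(2023 - 24852\right) - 1225 = -22829 - 1225 = -24054$)
$- g = \left(-1\right) \left(-24054\right) = 24054$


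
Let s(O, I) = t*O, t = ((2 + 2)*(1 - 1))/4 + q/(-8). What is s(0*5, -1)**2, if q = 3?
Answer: 0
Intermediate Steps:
t = -3/8 (t = ((2 + 2)*(1 - 1))/4 + 3/(-8) = (4*0)*(1/4) + 3*(-1/8) = 0*(1/4) - 3/8 = 0 - 3/8 = -3/8 ≈ -0.37500)
s(O, I) = -3*O/8
s(0*5, -1)**2 = (-0*5)**2 = (-3/8*0)**2 = 0**2 = 0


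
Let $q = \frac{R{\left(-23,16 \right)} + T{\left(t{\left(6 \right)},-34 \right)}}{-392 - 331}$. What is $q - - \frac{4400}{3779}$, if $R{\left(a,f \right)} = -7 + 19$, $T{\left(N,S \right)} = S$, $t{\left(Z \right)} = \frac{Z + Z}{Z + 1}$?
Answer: $\frac{3264338}{2732217} \approx 1.1948$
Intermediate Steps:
$t{\left(Z \right)} = \frac{2 Z}{1 + Z}$
$R{\left(a,f \right)} = 12$
$q = \frac{22}{723}$ ($q = \frac{12 - 34}{-392 - 331} = - \frac{22}{-723} = \left(-22\right) \left(- \frac{1}{723}\right) = \frac{22}{723} \approx 0.030429$)
$q - - \frac{4400}{3779} = \frac{22}{723} - - \frac{4400}{3779} = \frac{22}{723} + \frac{4400}{3779} = \frac{3264338}{2732217}$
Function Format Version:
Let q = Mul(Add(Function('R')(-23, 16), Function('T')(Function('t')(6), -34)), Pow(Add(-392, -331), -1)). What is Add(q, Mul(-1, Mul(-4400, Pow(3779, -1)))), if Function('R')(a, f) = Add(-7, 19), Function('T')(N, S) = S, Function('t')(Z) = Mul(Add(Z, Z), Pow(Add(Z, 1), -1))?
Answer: Rational(3264338, 2732217) ≈ 1.1948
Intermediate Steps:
Function('t')(Z) = Mul(2, Z, Pow(Add(1, Z), -1)) (Function('t')(Z) = Mul(Mul(2, Z), Pow(Add(1, Z), -1)) = Mul(2, Z, Pow(Add(1, Z), -1)))
Function('R')(a, f) = 12
q = Rational(22, 723) (q = Mul(Add(12, -34), Pow(Add(-392, -331), -1)) = Mul(-22, Pow(-723, -1)) = Mul(-22, Rational(-1, 723)) = Rational(22, 723) ≈ 0.030429)
Add(q, Mul(-1, Mul(-4400, Pow(3779, -1)))) = Add(Rational(22, 723), Mul(-1, Mul(-4400, Pow(3779, -1)))) = Add(Rational(22, 723), Mul(-1, Mul(-4400, Rational(1, 3779)))) = Add(Rational(22, 723), Mul(-1, Rational(-4400, 3779))) = Add(Rational(22, 723), Rational(4400, 3779)) = Rational(3264338, 2732217)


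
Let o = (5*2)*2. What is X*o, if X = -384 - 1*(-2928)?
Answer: 50880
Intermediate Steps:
o = 20 (o = 10*2 = 20)
X = 2544 (X = -384 + 2928 = 2544)
X*o = 2544*20 = 50880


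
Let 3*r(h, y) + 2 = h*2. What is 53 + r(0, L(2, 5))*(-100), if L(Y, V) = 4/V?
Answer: 359/3 ≈ 119.67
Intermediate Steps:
r(h, y) = -⅔ + 2*h/3 (r(h, y) = -⅔ + (h*2)/3 = -⅔ + (2*h)/3 = -⅔ + 2*h/3)
53 + r(0, L(2, 5))*(-100) = 53 + (-⅔ + (⅔)*0)*(-100) = 53 + (-⅔ + 0)*(-100) = 53 - ⅔*(-100) = 53 + 200/3 = 359/3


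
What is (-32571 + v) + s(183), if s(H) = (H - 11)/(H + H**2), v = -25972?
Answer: -492814931/8418 ≈ -58543.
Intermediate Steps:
s(H) = (-11 + H)/(H + H**2)
(-32571 + v) + s(183) = (-32571 - 25972) + (-11 + 183)/(183*(1 + 183)) = -58543 + (1/183)*172/184 = -58543 + (1/183)*(1/184)*172 = -58543 + 43/8418 = -492814931/8418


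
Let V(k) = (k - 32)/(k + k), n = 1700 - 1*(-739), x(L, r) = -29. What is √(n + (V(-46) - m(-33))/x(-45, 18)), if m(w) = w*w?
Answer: √4407110454/1334 ≈ 49.765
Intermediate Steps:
n = 2439 (n = 1700 + 739 = 2439)
m(w) = w²
V(k) = (-32 + k)/(2*k) (V(k) = (-32 + k)/((2*k)) = (-32 + k)*(1/(2*k)) = (-32 + k)/(2*k))
√(n + (V(-46) - m(-33))/x(-45, 18)) = √(2439 + ((½)*(-32 - 46)/(-46) - 1*(-33)²)/(-29)) = √(2439 + ((½)*(-1/46)*(-78) - 1*1089)*(-1/29)) = √(2439 + (39/46 - 1089)*(-1/29)) = √(2439 - 50055/46*(-1/29)) = √(2439 + 50055/1334) = √(3303681/1334) = √4407110454/1334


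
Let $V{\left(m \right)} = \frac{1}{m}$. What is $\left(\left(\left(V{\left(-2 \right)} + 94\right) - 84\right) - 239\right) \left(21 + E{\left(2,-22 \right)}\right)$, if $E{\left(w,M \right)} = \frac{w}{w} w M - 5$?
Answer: $6426$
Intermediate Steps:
$E{\left(w,M \right)} = -5 + M w$ ($E{\left(w,M \right)} = 1 w M - 5 = w M - 5 = M w - 5 = -5 + M w$)
$\left(\left(\left(V{\left(-2 \right)} + 94\right) - 84\right) - 239\right) \left(21 + E{\left(2,-22 \right)}\right) = \left(\left(\left(\frac{1}{-2} + 94\right) - 84\right) - 239\right) \left(21 - 49\right) = \left(\left(\left(- \frac{1}{2} + 94\right) - 84\right) - 239\right) \left(21 - 49\right) = \left(\left(\frac{187}{2} - 84\right) - 239\right) \left(21 - 49\right) = \left(\frac{19}{2} - 239\right) \left(-28\right) = \left(- \frac{459}{2}\right) \left(-28\right) = 6426$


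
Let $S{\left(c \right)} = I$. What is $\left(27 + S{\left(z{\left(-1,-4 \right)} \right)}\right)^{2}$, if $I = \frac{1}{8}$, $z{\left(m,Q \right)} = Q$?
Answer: $\frac{47089}{64} \approx 735.77$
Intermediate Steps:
$I = \frac{1}{8} \approx 0.125$
$S{\left(c \right)} = \frac{1}{8}$
$\left(27 + S{\left(z{\left(-1,-4 \right)} \right)}\right)^{2} = \left(27 + \frac{1}{8}\right)^{2} = \left(\frac{217}{8}\right)^{2} = \frac{47089}{64}$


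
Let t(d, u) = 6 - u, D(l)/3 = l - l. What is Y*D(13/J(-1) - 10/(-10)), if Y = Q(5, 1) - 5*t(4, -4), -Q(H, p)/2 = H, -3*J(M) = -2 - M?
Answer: 0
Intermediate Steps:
J(M) = 2/3 + M/3 (J(M) = -(-2 - M)/3 = 2/3 + M/3)
Q(H, p) = -2*H
D(l) = 0 (D(l) = 3*(l - l) = 3*0 = 0)
Y = -60 (Y = -2*5 - 5*(6 - 1*(-4)) = -10 - 5*(6 + 4) = -10 - 5*10 = -10 - 50 = -60)
Y*D(13/J(-1) - 10/(-10)) = -60*0 = 0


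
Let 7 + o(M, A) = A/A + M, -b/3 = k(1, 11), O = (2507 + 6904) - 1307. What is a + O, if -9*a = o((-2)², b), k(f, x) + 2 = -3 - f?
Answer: 72938/9 ≈ 8104.2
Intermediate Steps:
O = 8104 (O = 9411 - 1307 = 8104)
k(f, x) = -5 - f (k(f, x) = -2 + (-3 - f) = -5 - f)
b = 18 (b = -3*(-5 - 1*1) = -3*(-5 - 1) = -3*(-6) = 18)
o(M, A) = -6 + M (o(M, A) = -7 + (A/A + M) = -7 + (1 + M) = -6 + M)
a = 2/9 (a = -(-6 + (-2)²)/9 = -(-6 + 4)/9 = -⅑*(-2) = 2/9 ≈ 0.22222)
a + O = 2/9 + 8104 = 72938/9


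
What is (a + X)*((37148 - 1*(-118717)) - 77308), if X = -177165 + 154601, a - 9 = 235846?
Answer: 16755501087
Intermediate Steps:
a = 235855 (a = 9 + 235846 = 235855)
X = -22564
(a + X)*((37148 - 1*(-118717)) - 77308) = (235855 - 22564)*((37148 - 1*(-118717)) - 77308) = 213291*((37148 + 118717) - 77308) = 213291*(155865 - 77308) = 213291*78557 = 16755501087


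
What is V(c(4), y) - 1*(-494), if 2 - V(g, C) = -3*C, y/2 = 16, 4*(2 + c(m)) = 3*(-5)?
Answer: 592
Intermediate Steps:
c(m) = -23/4 (c(m) = -2 + (3*(-5))/4 = -2 + (¼)*(-15) = -2 - 15/4 = -23/4)
y = 32 (y = 2*16 = 32)
V(g, C) = 2 + 3*C (V(g, C) = 2 - (-3)*C = 2 + 3*C)
V(c(4), y) - 1*(-494) = (2 + 3*32) - 1*(-494) = (2 + 96) + 494 = 98 + 494 = 592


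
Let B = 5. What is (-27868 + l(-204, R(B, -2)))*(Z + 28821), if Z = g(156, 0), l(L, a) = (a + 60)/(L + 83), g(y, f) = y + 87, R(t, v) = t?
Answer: -98006510952/121 ≈ -8.0997e+8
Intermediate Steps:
g(y, f) = 87 + y
l(L, a) = (60 + a)/(83 + L)
Z = 243 (Z = 87 + 156 = 243)
(-27868 + l(-204, R(B, -2)))*(Z + 28821) = (-27868 + (60 + 5)/(83 - 204))*(243 + 28821) = (-27868 + 65/(-121))*29064 = (-27868 - 1/121*65)*29064 = (-27868 - 65/121)*29064 = -3372093/121*29064 = -98006510952/121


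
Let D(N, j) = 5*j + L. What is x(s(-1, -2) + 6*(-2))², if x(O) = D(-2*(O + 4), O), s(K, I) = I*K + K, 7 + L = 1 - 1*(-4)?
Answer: 3249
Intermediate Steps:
L = -2 (L = -7 + (1 - 1*(-4)) = -7 + (1 + 4) = -7 + 5 = -2)
s(K, I) = K + I*K
D(N, j) = -2 + 5*j (D(N, j) = 5*j - 2 = -2 + 5*j)
x(O) = -2 + 5*O
x(s(-1, -2) + 6*(-2))² = (-2 + 5*(-(1 - 2) + 6*(-2)))² = (-2 + 5*(-1*(-1) - 12))² = (-2 + 5*(1 - 12))² = (-2 + 5*(-11))² = (-2 - 55)² = (-57)² = 3249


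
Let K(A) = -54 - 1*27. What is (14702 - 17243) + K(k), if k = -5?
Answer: -2622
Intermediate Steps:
K(A) = -81 (K(A) = -54 - 27 = -81)
(14702 - 17243) + K(k) = (14702 - 17243) - 81 = -2541 - 81 = -2622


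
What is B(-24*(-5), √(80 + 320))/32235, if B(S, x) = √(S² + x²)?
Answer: 4*√37/6447 ≈ 0.0037740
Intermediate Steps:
B(-24*(-5), √(80 + 320))/32235 = √((-24*(-5))² + (√(80 + 320))²)/32235 = √(120² + (√400)²)*(1/32235) = √(14400 + 20²)*(1/32235) = √(14400 + 400)*(1/32235) = √14800*(1/32235) = (20*√37)*(1/32235) = 4*√37/6447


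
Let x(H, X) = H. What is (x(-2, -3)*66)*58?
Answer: -7656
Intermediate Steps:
(x(-2, -3)*66)*58 = -2*66*58 = -132*58 = -7656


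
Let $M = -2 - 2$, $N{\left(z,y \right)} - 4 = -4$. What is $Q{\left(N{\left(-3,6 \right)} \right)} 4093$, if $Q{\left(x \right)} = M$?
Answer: $-16372$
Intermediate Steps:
$N{\left(z,y \right)} = 0$ ($N{\left(z,y \right)} = 4 - 4 = 0$)
$M = -4$
$Q{\left(x \right)} = -4$
$Q{\left(N{\left(-3,6 \right)} \right)} 4093 = \left(-4\right) 4093 = -16372$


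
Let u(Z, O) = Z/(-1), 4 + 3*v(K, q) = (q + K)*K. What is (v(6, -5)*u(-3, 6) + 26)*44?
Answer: 1232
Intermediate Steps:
v(K, q) = -4/3 + K*(K + q)/3 (v(K, q) = -4/3 + ((q + K)*K)/3 = -4/3 + ((K + q)*K)/3 = -4/3 + (K*(K + q))/3 = -4/3 + K*(K + q)/3)
u(Z, O) = -Z (u(Z, O) = Z*(-1) = -Z)
(v(6, -5)*u(-3, 6) + 26)*44 = ((-4/3 + (⅓)*6² + (⅓)*6*(-5))*(-1*(-3)) + 26)*44 = ((-4/3 + (⅓)*36 - 10)*3 + 26)*44 = ((-4/3 + 12 - 10)*3 + 26)*44 = ((⅔)*3 + 26)*44 = (2 + 26)*44 = 28*44 = 1232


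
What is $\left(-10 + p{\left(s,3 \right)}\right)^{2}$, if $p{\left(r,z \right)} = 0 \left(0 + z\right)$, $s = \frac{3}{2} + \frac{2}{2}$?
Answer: $100$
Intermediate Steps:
$s = \frac{5}{2}$ ($s = 3 \cdot \frac{1}{2} + 2 \cdot \frac{1}{2} = \frac{3}{2} + 1 = \frac{5}{2} \approx 2.5$)
$p{\left(r,z \right)} = 0$ ($p{\left(r,z \right)} = 0 z = 0$)
$\left(-10 + p{\left(s,3 \right)}\right)^{2} = \left(-10 + 0\right)^{2} = \left(-10\right)^{2} = 100$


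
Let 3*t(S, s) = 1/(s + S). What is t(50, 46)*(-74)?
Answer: -37/144 ≈ -0.25694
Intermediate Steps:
t(S, s) = 1/(3*(S + s)) (t(S, s) = 1/(3*(s + S)) = 1/(3*(S + s)))
t(50, 46)*(-74) = (1/(3*(50 + 46)))*(-74) = ((1/3)/96)*(-74) = ((1/3)*(1/96))*(-74) = (1/288)*(-74) = -37/144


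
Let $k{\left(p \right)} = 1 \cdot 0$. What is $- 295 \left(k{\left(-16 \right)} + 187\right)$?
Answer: $-55165$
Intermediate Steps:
$k{\left(p \right)} = 0$
$- 295 \left(k{\left(-16 \right)} + 187\right) = - 295 \left(0 + 187\right) = \left(-295\right) 187 = -55165$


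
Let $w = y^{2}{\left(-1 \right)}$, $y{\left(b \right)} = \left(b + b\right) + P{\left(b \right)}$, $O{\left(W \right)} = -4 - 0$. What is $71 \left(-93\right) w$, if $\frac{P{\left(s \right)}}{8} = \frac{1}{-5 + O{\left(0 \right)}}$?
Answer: $- \frac{1487876}{27} \approx -55107.0$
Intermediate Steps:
$O{\left(W \right)} = -4$ ($O{\left(W \right)} = -4 + 0 = -4$)
$P{\left(s \right)} = - \frac{8}{9}$ ($P{\left(s \right)} = \frac{8}{-5 - 4} = \frac{8}{-9} = 8 \left(- \frac{1}{9}\right) = - \frac{8}{9}$)
$y{\left(b \right)} = - \frac{8}{9} + 2 b$ ($y{\left(b \right)} = \left(b + b\right) - \frac{8}{9} = 2 b - \frac{8}{9} = - \frac{8}{9} + 2 b$)
$w = \frac{676}{81}$ ($w = \left(- \frac{8}{9} + 2 \left(-1\right)\right)^{2} = \left(- \frac{8}{9} - 2\right)^{2} = \left(- \frac{26}{9}\right)^{2} = \frac{676}{81} \approx 8.3457$)
$71 \left(-93\right) w = 71 \left(-93\right) \frac{676}{81} = \left(-6603\right) \frac{676}{81} = - \frac{1487876}{27}$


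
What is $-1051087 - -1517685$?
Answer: $466598$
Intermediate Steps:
$-1051087 - -1517685 = -1051087 + \left(-301664 + 1819349\right) = -1051087 + 1517685 = 466598$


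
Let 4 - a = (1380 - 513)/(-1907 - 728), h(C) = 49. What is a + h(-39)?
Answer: 8266/155 ≈ 53.329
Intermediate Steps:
a = 671/155 (a = 4 - (1380 - 513)/(-1907 - 728) = 4 - 867/(-2635) = 4 - 867*(-1)/2635 = 4 - 1*(-51/155) = 4 + 51/155 = 671/155 ≈ 4.3290)
a + h(-39) = 671/155 + 49 = 8266/155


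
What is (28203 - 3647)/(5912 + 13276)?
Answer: 6139/4797 ≈ 1.2798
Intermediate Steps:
(28203 - 3647)/(5912 + 13276) = 24556/19188 = 24556*(1/19188) = 6139/4797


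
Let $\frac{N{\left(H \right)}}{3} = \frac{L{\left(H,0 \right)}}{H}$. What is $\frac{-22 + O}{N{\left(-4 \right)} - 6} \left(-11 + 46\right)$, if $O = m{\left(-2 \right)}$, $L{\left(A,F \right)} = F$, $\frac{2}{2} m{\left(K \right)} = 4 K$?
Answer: $175$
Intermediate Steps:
$m{\left(K \right)} = 4 K$
$O = -8$ ($O = 4 \left(-2\right) = -8$)
$N{\left(H \right)} = 0$ ($N{\left(H \right)} = 3 \frac{0}{H} = 3 \cdot 0 = 0$)
$\frac{-22 + O}{N{\left(-4 \right)} - 6} \left(-11 + 46\right) = \frac{-22 - 8}{0 - 6} \left(-11 + 46\right) = - \frac{30}{-6} \cdot 35 = \left(-30\right) \left(- \frac{1}{6}\right) 35 = 5 \cdot 35 = 175$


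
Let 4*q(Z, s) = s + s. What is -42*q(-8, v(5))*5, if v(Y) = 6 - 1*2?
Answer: -420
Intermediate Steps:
v(Y) = 4 (v(Y) = 6 - 2 = 4)
q(Z, s) = s/2 (q(Z, s) = (s + s)/4 = (2*s)/4 = s/2)
-42*q(-8, v(5))*5 = -21*4*5 = -42*2*5 = -84*5 = -420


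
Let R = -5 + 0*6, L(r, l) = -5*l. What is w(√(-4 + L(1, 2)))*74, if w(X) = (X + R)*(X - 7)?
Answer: 1554 - 888*I*√14 ≈ 1554.0 - 3322.6*I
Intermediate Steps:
R = -5 (R = -5 + 0 = -5)
w(X) = (-7 + X)*(-5 + X) (w(X) = (X - 5)*(X - 7) = (-5 + X)*(-7 + X) = (-7 + X)*(-5 + X))
w(√(-4 + L(1, 2)))*74 = (35 + (√(-4 - 5*2))² - 12*√(-4 - 5*2))*74 = (35 + (√(-4 - 10))² - 12*√(-4 - 10))*74 = (35 + (√(-14))² - 12*I*√14)*74 = (35 + (I*√14)² - 12*I*√14)*74 = (35 - 14 - 12*I*√14)*74 = (21 - 12*I*√14)*74 = 1554 - 888*I*√14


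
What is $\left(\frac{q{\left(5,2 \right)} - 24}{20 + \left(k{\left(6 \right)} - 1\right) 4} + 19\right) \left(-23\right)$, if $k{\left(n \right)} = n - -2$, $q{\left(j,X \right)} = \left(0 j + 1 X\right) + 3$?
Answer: $- \frac{20539}{48} \approx -427.9$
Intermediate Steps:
$q{\left(j,X \right)} = 3 + X$ ($q{\left(j,X \right)} = \left(0 + X\right) + 3 = X + 3 = 3 + X$)
$k{\left(n \right)} = 2 + n$ ($k{\left(n \right)} = n + 2 = 2 + n$)
$\left(\frac{q{\left(5,2 \right)} - 24}{20 + \left(k{\left(6 \right)} - 1\right) 4} + 19\right) \left(-23\right) = \left(\frac{\left(3 + 2\right) - 24}{20 + \left(\left(2 + 6\right) - 1\right) 4} + 19\right) \left(-23\right) = \left(\frac{5 - 24}{20 + \left(8 - 1\right) 4} + 19\right) \left(-23\right) = \left(- \frac{19}{20 + 7 \cdot 4} + 19\right) \left(-23\right) = \left(- \frac{19}{20 + 28} + 19\right) \left(-23\right) = \left(- \frac{19}{48} + 19\right) \left(-23\right) = \frac{893}{48} \left(-23\right) = - \frac{20539}{48}$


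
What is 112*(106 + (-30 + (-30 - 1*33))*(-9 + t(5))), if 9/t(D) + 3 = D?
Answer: 58744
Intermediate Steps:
t(D) = 9/(-3 + D)
112*(106 + (-30 + (-30 - 1*33))*(-9 + t(5))) = 112*(106 + (-30 + (-30 - 1*33))*(-9 + 9/(-3 + 5))) = 112*(106 + (-30 + (-30 - 33))*(-9 + 9/2)) = 112*(106 + (-30 - 63)*(-9 + 9*(1/2))) = 112*(106 - 93*(-9 + 9/2)) = 112*(106 - 93*(-9/2)) = 112*(106 + 837/2) = 112*(1049/2) = 58744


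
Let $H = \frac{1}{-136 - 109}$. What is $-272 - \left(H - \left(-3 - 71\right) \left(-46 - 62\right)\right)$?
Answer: $\frac{1891401}{245} \approx 7720.0$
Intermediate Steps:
$H = - \frac{1}{245}$ ($H = \frac{1}{-245} = - \frac{1}{245} \approx -0.0040816$)
$-272 - \left(H - \left(-3 - 71\right) \left(-46 - 62\right)\right) = -272 - \left(- \frac{1}{245} - \left(-3 - 71\right) \left(-46 - 62\right)\right) = -272 - \left(- \frac{1}{245} - \left(-74\right) \left(-108\right)\right) = -272 - \left(- \frac{1}{245} - 7992\right) = -272 - - \frac{1958041}{245} = -272 + \frac{1958041}{245} = \frac{1891401}{245}$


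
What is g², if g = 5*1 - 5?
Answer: 0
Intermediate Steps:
g = 0 (g = 5 - 5 = 0)
g² = 0² = 0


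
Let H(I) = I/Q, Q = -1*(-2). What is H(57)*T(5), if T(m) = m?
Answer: 285/2 ≈ 142.50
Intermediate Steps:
Q = 2
H(I) = I/2
H(57)*T(5) = ((½)*57)*5 = (57/2)*5 = 285/2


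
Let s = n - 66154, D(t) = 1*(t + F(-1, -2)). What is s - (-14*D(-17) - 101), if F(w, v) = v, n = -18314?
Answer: -84633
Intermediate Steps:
D(t) = -2 + t (D(t) = 1*(t - 2) = 1*(-2 + t) = -2 + t)
s = -84468 (s = -18314 - 66154 = -84468)
s - (-14*D(-17) - 101) = -84468 - (-14*(-2 - 17) - 101) = -84468 - (-14*(-19) - 101) = -84468 - (266 - 101) = -84468 - 1*165 = -84468 - 165 = -84633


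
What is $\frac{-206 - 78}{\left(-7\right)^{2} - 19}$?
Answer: $- \frac{142}{15} \approx -9.4667$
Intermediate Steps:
$\frac{-206 - 78}{\left(-7\right)^{2} - 19} = - \frac{284}{49 - 19} = - \frac{284}{30} = \left(-284\right) \frac{1}{30} = - \frac{142}{15}$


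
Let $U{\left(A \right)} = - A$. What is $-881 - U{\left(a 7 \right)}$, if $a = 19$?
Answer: $-748$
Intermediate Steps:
$-881 - U{\left(a 7 \right)} = -881 - - 19 \cdot 7 = -881 - \left(-1\right) 133 = -881 - -133 = -881 + 133 = -748$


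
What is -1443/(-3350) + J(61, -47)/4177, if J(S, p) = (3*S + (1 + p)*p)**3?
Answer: 43198971671161/13992950 ≈ 3.0872e+6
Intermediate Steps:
J(S, p) = (3*S + p*(1 + p))**3
-1443/(-3350) + J(61, -47)/4177 = -1443/(-3350) + (-47 + (-47)**2 + 3*61)**3/4177 = -1443*(-1/3350) + (-47 + 2209 + 183)**3*(1/4177) = 1443/3350 + 2345**3*(1/4177) = 1443/3350 + 12895213625*(1/4177) = 1443/3350 + 12895213625/4177 = 43198971671161/13992950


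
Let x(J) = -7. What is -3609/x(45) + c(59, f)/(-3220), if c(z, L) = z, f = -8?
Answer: 1660081/3220 ≈ 515.55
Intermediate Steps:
-3609/x(45) + c(59, f)/(-3220) = -3609/(-7) + 59/(-3220) = -3609*(-⅐) + 59*(-1/3220) = 3609/7 - 59/3220 = 1660081/3220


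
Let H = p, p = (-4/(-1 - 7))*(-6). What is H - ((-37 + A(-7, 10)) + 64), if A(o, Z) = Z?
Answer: -40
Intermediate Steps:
p = -3 (p = (-4/(-8))*(-6) = -⅛*(-4)*(-6) = (½)*(-6) = -3)
H = -3
H - ((-37 + A(-7, 10)) + 64) = -3 - ((-37 + 10) + 64) = -3 - (-27 + 64) = -3 - 1*37 = -3 - 37 = -40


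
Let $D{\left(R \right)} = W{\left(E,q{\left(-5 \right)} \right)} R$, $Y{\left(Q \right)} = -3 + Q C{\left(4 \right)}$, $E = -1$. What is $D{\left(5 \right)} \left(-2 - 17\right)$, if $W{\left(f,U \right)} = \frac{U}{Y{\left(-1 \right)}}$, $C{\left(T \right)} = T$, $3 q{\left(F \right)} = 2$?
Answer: $\frac{190}{21} \approx 9.0476$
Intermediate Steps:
$q{\left(F \right)} = \frac{2}{3}$ ($q{\left(F \right)} = \frac{1}{3} \cdot 2 = \frac{2}{3}$)
$Y{\left(Q \right)} = -3 + 4 Q$ ($Y{\left(Q \right)} = -3 + Q 4 = -3 + 4 Q$)
$W{\left(f,U \right)} = - \frac{U}{7}$ ($W{\left(f,U \right)} = \frac{U}{-3 + 4 \left(-1\right)} = \frac{U}{-3 - 4} = \frac{U}{-7} = U \left(- \frac{1}{7}\right) = - \frac{U}{7}$)
$D{\left(R \right)} = - \frac{2 R}{21}$ ($D{\left(R \right)} = \left(- \frac{1}{7}\right) \frac{2}{3} R = - \frac{2 R}{21}$)
$D{\left(5 \right)} \left(-2 - 17\right) = \left(- \frac{2}{21}\right) 5 \left(-2 - 17\right) = \left(- \frac{10}{21}\right) \left(-19\right) = \frac{190}{21}$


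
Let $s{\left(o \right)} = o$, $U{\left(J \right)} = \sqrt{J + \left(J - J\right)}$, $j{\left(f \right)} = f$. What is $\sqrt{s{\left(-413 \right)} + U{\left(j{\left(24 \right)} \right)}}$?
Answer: $\sqrt{-413 + 2 \sqrt{6}} \approx 20.202 i$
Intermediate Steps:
$U{\left(J \right)} = \sqrt{J}$ ($U{\left(J \right)} = \sqrt{J + 0} = \sqrt{J}$)
$\sqrt{s{\left(-413 \right)} + U{\left(j{\left(24 \right)} \right)}} = \sqrt{-413 + \sqrt{24}} = \sqrt{-413 + 2 \sqrt{6}}$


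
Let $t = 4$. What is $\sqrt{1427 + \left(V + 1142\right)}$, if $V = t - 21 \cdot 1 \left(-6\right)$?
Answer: $\sqrt{2699} \approx 51.952$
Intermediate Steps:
$V = 130$ ($V = 4 - 21 \cdot 1 \left(-6\right) = 4 - -126 = 4 + 126 = 130$)
$\sqrt{1427 + \left(V + 1142\right)} = \sqrt{1427 + \left(130 + 1142\right)} = \sqrt{1427 + 1272} = \sqrt{2699}$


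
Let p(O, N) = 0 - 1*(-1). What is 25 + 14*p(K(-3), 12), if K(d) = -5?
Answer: 39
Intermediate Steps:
p(O, N) = 1 (p(O, N) = 0 + 1 = 1)
25 + 14*p(K(-3), 12) = 25 + 14*1 = 25 + 14 = 39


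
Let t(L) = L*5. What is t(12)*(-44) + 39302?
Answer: 36662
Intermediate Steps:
t(L) = 5*L
t(12)*(-44) + 39302 = (5*12)*(-44) + 39302 = 60*(-44) + 39302 = -2640 + 39302 = 36662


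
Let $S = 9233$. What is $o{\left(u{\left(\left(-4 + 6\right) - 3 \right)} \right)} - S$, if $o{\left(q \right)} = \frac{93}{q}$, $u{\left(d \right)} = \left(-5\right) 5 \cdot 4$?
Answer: $- \frac{923393}{100} \approx -9233.9$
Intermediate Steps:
$u{\left(d \right)} = -100$ ($u{\left(d \right)} = \left(-25\right) 4 = -100$)
$o{\left(u{\left(\left(-4 + 6\right) - 3 \right)} \right)} - S = \frac{93}{-100} - 9233 = 93 \left(- \frac{1}{100}\right) - 9233 = - \frac{93}{100} - 9233 = - \frac{923393}{100}$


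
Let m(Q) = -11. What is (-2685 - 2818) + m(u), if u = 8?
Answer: -5514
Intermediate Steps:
(-2685 - 2818) + m(u) = (-2685 - 2818) - 11 = -5503 - 11 = -5514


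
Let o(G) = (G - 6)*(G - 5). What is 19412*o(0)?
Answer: 582360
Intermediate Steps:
o(G) = (-6 + G)*(-5 + G)
19412*o(0) = 19412*(30 + 0² - 11*0) = 19412*(30 + 0 + 0) = 19412*30 = 582360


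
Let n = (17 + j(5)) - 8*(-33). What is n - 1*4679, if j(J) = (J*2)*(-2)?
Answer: -4418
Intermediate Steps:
j(J) = -4*J (j(J) = (2*J)*(-2) = -4*J)
n = 261 (n = (17 - 4*5) - 8*(-33) = (17 - 20) + 264 = -3 + 264 = 261)
n - 1*4679 = 261 - 1*4679 = 261 - 4679 = -4418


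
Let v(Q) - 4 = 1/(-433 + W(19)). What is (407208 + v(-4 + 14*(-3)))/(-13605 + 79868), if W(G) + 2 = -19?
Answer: 184874247/30083402 ≈ 6.1454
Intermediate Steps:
W(G) = -21 (W(G) = -2 - 19 = -21)
v(Q) = 1815/454 (v(Q) = 4 + 1/(-433 - 21) = 4 + 1/(-454) = 4 - 1/454 = 1815/454)
(407208 + v(-4 + 14*(-3)))/(-13605 + 79868) = (407208 + 1815/454)/(-13605 + 79868) = (184874247/454)/66263 = (184874247/454)*(1/66263) = 184874247/30083402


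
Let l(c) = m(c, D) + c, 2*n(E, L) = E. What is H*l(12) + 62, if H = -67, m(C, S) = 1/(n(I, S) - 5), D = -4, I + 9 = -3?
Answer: -8095/11 ≈ -735.91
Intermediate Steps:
I = -12 (I = -9 - 3 = -12)
n(E, L) = E/2
m(C, S) = -1/11 (m(C, S) = 1/((1/2)*(-12) - 5) = 1/(-6 - 5) = 1/(-11) = -1/11)
l(c) = -1/11 + c
H*l(12) + 62 = -67*(-1/11 + 12) + 62 = -67*131/11 + 62 = -8777/11 + 62 = -8095/11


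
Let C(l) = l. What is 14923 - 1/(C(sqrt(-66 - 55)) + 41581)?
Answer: 25801563752905/1728979682 + 11*I/1728979682 ≈ 14923.0 + 6.3621e-9*I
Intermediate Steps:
14923 - 1/(C(sqrt(-66 - 55)) + 41581) = 14923 - 1/(sqrt(-66 - 55) + 41581) = 14923 - 1/(sqrt(-121) + 41581) = 14923 - 1/(11*I + 41581) = 14923 - 1/(41581 + 11*I) = 14923 - (41581 - 11*I)/1728979682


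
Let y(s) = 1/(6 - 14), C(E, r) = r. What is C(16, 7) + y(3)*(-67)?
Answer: 123/8 ≈ 15.375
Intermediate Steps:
y(s) = -⅛ (y(s) = 1/(-8) = -⅛)
C(16, 7) + y(3)*(-67) = 7 - ⅛*(-67) = 7 + 67/8 = 123/8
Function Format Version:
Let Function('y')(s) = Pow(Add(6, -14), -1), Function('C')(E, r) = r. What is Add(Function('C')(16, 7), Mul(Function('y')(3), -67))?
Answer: Rational(123, 8) ≈ 15.375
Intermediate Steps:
Function('y')(s) = Rational(-1, 8) (Function('y')(s) = Pow(-8, -1) = Rational(-1, 8))
Add(Function('C')(16, 7), Mul(Function('y')(3), -67)) = Add(7, Mul(Rational(-1, 8), -67)) = Add(7, Rational(67, 8)) = Rational(123, 8)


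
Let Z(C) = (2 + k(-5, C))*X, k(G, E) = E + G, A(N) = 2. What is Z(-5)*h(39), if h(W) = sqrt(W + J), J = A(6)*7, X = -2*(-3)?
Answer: -48*sqrt(53) ≈ -349.45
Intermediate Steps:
X = 6
J = 14 (J = 2*7 = 14)
Z(C) = -18 + 6*C (Z(C) = (2 + (C - 5))*6 = (2 + (-5 + C))*6 = (-3 + C)*6 = -18 + 6*C)
h(W) = sqrt(14 + W) (h(W) = sqrt(W + 14) = sqrt(14 + W))
Z(-5)*h(39) = (-18 + 6*(-5))*sqrt(14 + 39) = (-18 - 30)*sqrt(53) = -48*sqrt(53)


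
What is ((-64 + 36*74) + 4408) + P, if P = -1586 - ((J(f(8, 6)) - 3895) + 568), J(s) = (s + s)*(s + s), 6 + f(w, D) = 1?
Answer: 8649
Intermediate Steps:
f(w, D) = -5 (f(w, D) = -6 + 1 = -5)
J(s) = 4*s² (J(s) = (2*s)*(2*s) = 4*s²)
P = 1641 (P = -1586 - ((4*(-5)² - 3895) + 568) = -1586 - ((4*25 - 3895) + 568) = -1586 - ((100 - 3895) + 568) = -1586 - (-3795 + 568) = -1586 - 1*(-3227) = -1586 + 3227 = 1641)
((-64 + 36*74) + 4408) + P = ((-64 + 36*74) + 4408) + 1641 = ((-64 + 2664) + 4408) + 1641 = (2600 + 4408) + 1641 = 7008 + 1641 = 8649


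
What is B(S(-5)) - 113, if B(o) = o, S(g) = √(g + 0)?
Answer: -113 + I*√5 ≈ -113.0 + 2.2361*I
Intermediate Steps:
S(g) = √g
B(S(-5)) - 113 = √(-5) - 113 = I*√5 - 113 = -113 + I*√5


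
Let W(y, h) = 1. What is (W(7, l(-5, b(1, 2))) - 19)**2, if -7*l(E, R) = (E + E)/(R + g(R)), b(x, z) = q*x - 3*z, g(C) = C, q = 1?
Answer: 324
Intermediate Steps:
b(x, z) = x - 3*z (b(x, z) = 1*x - 3*z = x - 3*z)
l(E, R) = -E/(7*R) (l(E, R) = -(E + E)/(7*(R + R)) = -2*E/(7*(2*R)) = -2*E*1/(2*R)/7 = -E/(7*R))
(W(7, l(-5, b(1, 2))) - 19)**2 = (1 - 19)**2 = (-18)**2 = 324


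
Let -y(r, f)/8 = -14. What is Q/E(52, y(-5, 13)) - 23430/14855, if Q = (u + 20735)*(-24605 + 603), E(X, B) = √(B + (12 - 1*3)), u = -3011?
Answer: -114899769414/2971 ≈ -3.8674e+7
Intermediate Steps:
y(r, f) = 112 (y(r, f) = -8*(-14) = 112)
E(X, B) = √(9 + B) (E(X, B) = √(B + (12 - 3)) = √(B + 9) = √(9 + B))
Q = -425411448 (Q = (-3011 + 20735)*(-24605 + 603) = 17724*(-24002) = -425411448)
Q/E(52, y(-5, 13)) - 23430/14855 = -425411448/√(9 + 112) - 23430/14855 = -425411448/(√121) - 23430*1/14855 = -425411448/11 - 4686/2971 = -425411448*1/11 - 4686/2971 = -38673768 - 4686/2971 = -114899769414/2971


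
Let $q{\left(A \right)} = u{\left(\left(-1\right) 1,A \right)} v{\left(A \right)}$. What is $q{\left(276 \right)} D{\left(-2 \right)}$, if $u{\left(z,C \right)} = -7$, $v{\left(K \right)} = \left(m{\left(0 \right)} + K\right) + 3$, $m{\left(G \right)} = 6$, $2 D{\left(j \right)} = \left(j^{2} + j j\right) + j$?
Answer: $-5985$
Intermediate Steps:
$D{\left(j \right)} = j^{2} + \frac{j}{2}$ ($D{\left(j \right)} = \frac{\left(j^{2} + j j\right) + j}{2} = \frac{\left(j^{2} + j^{2}\right) + j}{2} = \frac{2 j^{2} + j}{2} = \frac{j + 2 j^{2}}{2} = j^{2} + \frac{j}{2}$)
$v{\left(K \right)} = 9 + K$ ($v{\left(K \right)} = \left(6 + K\right) + 3 = 9 + K$)
$q{\left(A \right)} = -63 - 7 A$ ($q{\left(A \right)} = - 7 \left(9 + A\right) = -63 - 7 A$)
$q{\left(276 \right)} D{\left(-2 \right)} = \left(-63 - 1932\right) \left(- 2 \left(\frac{1}{2} - 2\right)\right) = \left(-63 - 1932\right) \left(\left(-2\right) \left(- \frac{3}{2}\right)\right) = \left(-1995\right) 3 = -5985$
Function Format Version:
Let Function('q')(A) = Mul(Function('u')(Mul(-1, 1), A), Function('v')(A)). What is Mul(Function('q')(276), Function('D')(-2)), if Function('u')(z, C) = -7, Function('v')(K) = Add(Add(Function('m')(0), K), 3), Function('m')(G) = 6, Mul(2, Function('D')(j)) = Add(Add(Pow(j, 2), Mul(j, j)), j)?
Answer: -5985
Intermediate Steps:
Function('D')(j) = Add(Pow(j, 2), Mul(Rational(1, 2), j)) (Function('D')(j) = Mul(Rational(1, 2), Add(Add(Pow(j, 2), Mul(j, j)), j)) = Mul(Rational(1, 2), Add(Add(Pow(j, 2), Pow(j, 2)), j)) = Mul(Rational(1, 2), Add(Mul(2, Pow(j, 2)), j)) = Mul(Rational(1, 2), Add(j, Mul(2, Pow(j, 2)))) = Add(Pow(j, 2), Mul(Rational(1, 2), j)))
Function('v')(K) = Add(9, K) (Function('v')(K) = Add(Add(6, K), 3) = Add(9, K))
Function('q')(A) = Add(-63, Mul(-7, A)) (Function('q')(A) = Mul(-7, Add(9, A)) = Add(-63, Mul(-7, A)))
Mul(Function('q')(276), Function('D')(-2)) = Mul(Add(-63, Mul(-7, 276)), Mul(-2, Add(Rational(1, 2), -2))) = Mul(Add(-63, -1932), Mul(-2, Rational(-3, 2))) = Mul(-1995, 3) = -5985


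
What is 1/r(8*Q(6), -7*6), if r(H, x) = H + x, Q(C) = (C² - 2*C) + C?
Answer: 1/198 ≈ 0.0050505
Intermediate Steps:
Q(C) = C² - C
1/r(8*Q(6), -7*6) = 1/(8*(6*(-1 + 6)) - 7*6) = 1/(8*(6*5) - 42) = 1/(8*30 - 42) = 1/(240 - 42) = 1/198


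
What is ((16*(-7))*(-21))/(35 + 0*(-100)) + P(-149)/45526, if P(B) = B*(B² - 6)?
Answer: -1238539/227630 ≈ -5.4410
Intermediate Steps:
P(B) = B*(-6 + B²)
((16*(-7))*(-21))/(35 + 0*(-100)) + P(-149)/45526 = ((16*(-7))*(-21))/(35 + 0*(-100)) - 149*(-6 + (-149)²)/45526 = (-112*(-21))/(35 + 0) - 149*(-6 + 22201)*(1/45526) = 2352/35 - 149*22195*(1/45526) = 2352*(1/35) - 3307055*1/45526 = 336/5 - 3307055/45526 = -1238539/227630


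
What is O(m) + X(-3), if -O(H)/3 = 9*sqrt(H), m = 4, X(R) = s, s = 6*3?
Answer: -36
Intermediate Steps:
s = 18
X(R) = 18
O(H) = -27*sqrt(H)
O(m) + X(-3) = -27*sqrt(4) + 18 = -27*2 + 18 = -54 + 18 = -36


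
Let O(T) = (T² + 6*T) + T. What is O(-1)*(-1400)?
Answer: 8400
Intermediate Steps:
O(T) = T² + 7*T
O(-1)*(-1400) = -(7 - 1)*(-1400) = -1*6*(-1400) = -6*(-1400) = 8400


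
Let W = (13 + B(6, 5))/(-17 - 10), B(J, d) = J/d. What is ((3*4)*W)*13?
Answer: -3692/45 ≈ -82.044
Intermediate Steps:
W = -71/135 (W = (13 + 6/5)/(-17 - 10) = (13 + 6*(⅕))/(-27) = (13 + 6/5)*(-1/27) = (71/5)*(-1/27) = -71/135 ≈ -0.52593)
((3*4)*W)*13 = ((3*4)*(-71/135))*13 = (12*(-71/135))*13 = -284/45*13 = -3692/45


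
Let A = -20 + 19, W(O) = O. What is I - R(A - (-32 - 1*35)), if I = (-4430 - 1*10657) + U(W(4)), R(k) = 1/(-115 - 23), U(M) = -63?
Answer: -2090699/138 ≈ -15150.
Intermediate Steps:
A = -1
R(k) = -1/138 (R(k) = 1/(-138) = -1/138)
I = -15150 (I = (-4430 - 1*10657) - 63 = (-4430 - 10657) - 63 = -15087 - 63 = -15150)
I - R(A - (-32 - 1*35)) = -15150 - 1*(-1/138) = -15150 + 1/138 = -2090699/138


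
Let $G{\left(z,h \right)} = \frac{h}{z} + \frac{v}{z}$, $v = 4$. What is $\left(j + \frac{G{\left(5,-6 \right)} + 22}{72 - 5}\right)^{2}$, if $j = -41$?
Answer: $\frac{185695129}{112225} \approx 1654.7$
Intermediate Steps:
$G{\left(z,h \right)} = \frac{4}{z} + \frac{h}{z}$ ($G{\left(z,h \right)} = \frac{h}{z} + \frac{4}{z} = \frac{4}{z} + \frac{h}{z}$)
$\left(j + \frac{G{\left(5,-6 \right)} + 22}{72 - 5}\right)^{2} = \left(-41 + \frac{\frac{4 - 6}{5} + 22}{72 - 5}\right)^{2} = \left(-41 + \frac{\frac{1}{5} \left(-2\right) + 22}{67}\right)^{2} = \left(-41 + \left(- \frac{2}{5} + 22\right) \frac{1}{67}\right)^{2} = \left(-41 + \frac{108}{5} \cdot \frac{1}{67}\right)^{2} = \left(-41 + \frac{108}{335}\right)^{2} = \left(- \frac{13627}{335}\right)^{2} = \frac{185695129}{112225}$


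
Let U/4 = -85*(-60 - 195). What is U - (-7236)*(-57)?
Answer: -325752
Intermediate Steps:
U = 86700 (U = 4*(-85*(-60 - 195)) = 4*(-85*(-255)) = 4*21675 = 86700)
U - (-7236)*(-57) = 86700 - (-7236)*(-57) = 86700 - 1*412452 = 86700 - 412452 = -325752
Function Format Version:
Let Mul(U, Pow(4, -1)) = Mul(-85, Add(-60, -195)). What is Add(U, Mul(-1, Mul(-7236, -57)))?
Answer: -325752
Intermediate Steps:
U = 86700 (U = Mul(4, Mul(-85, Add(-60, -195))) = Mul(4, Mul(-85, -255)) = Mul(4, 21675) = 86700)
Add(U, Mul(-1, Mul(-7236, -57))) = Add(86700, Mul(-1, Mul(-7236, -57))) = Add(86700, Mul(-1, 412452)) = Add(86700, -412452) = -325752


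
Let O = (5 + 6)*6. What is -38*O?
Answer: -2508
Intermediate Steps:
O = 66 (O = 11*6 = 66)
-38*O = -38*66 = -2508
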